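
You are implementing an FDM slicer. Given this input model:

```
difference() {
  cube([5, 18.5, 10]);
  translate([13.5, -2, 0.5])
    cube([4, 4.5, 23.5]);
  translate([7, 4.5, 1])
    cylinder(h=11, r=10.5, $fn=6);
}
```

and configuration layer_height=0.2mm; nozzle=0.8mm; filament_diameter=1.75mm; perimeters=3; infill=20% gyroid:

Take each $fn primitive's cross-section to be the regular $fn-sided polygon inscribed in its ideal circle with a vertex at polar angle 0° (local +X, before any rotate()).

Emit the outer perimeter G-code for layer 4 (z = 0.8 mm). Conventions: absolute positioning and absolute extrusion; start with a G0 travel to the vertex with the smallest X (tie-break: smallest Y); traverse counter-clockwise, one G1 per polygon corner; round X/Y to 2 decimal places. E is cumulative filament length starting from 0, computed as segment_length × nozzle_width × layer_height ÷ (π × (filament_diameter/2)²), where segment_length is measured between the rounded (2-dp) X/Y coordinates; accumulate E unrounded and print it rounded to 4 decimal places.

G0 X0.00 Y0.00 Z0.80
G1 X5.00 Y0.00 E0.3326
G1 X5.00 Y18.50 E1.5632
G1 X0.00 Y18.50 E1.8958
G1 X0.00 Y0.00 E3.1265

At z = 0.8 mm: the cube is present — its section is the full 5×18.5 rectangle; the cube at (13.5, -2) is present — its section is the full 4×4.5 rectangle; the cylinder at (7, 4.5) does not reach this height (z outside [1, 12]); Subtracting the remaining from the first: starting from the 5×18.5 cube, the 4×4.5 cube at (13.5, -2) misses the remaining region (no effect) — 1 connected region. The outline is a single polygon with 4 vertices. Extrusion per mm of travel: 0.8 × 0.2 / (π × 0.875²) = 0.066520. Accumulating E over each segment gives final E = 3.1265.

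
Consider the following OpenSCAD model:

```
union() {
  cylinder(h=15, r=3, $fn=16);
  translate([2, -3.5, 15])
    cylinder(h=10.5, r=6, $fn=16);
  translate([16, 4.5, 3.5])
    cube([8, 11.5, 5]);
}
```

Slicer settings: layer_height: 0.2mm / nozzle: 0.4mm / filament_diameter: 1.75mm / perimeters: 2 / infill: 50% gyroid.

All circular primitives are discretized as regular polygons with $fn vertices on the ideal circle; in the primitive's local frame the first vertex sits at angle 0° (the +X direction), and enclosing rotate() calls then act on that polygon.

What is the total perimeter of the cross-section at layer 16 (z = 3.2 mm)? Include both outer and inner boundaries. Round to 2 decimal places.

At z = 3.2 mm: the cylinder: section is a regular 16-gon, circumradius r=3 (perimeter = 2·16·3.000·sin(180°/16) = 18.73 mm); the cylinder at (2, -3.5) is not intersected at this z (z outside [15, 25.5]); the cube at (16, 4.5) is not intersected at this z (z outside [3.5, 8.5]); Combining (union): only the r=3 cylinder is present, so the union is just that shape — boundary = 18.73 mm. Overall, the cross-section is a single solid region. Total boundary length (outer) = 18.73 mm.

18.73 mm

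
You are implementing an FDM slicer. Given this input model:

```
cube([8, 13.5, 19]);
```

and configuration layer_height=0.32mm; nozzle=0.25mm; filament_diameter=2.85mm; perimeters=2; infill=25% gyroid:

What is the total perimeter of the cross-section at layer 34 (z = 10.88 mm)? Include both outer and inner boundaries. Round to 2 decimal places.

43.00 mm

At z = 10.88 mm: the 8×13.5 cube contributes its full rectangle (perimeter 43.00 mm). Overall, the cross-section is a single solid region. Total boundary length (outer) = 43.00 mm.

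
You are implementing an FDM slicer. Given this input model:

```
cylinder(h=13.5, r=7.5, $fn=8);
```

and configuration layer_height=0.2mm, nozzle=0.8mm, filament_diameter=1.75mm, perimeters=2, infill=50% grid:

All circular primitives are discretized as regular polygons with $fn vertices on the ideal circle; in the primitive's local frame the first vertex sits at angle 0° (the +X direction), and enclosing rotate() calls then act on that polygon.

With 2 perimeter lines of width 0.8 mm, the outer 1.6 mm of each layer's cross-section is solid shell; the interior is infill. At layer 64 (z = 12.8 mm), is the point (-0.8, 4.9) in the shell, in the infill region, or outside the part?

At z = 12.8 mm: the r=7.5 cylinder contributes a regular 8-gon of circumradius 7.5. Overall, the cross-section is a single solid region. The nearest boundary edge runs (0.00, 7.50)→(-5.30, 5.30); distance from the point to it = 2.10 mm. The point is inside the cross-section and 2.10 mm from the nearest boundary — more than the 1.6 mm shell width (2 × 0.8), so it's in the infill interior.

infill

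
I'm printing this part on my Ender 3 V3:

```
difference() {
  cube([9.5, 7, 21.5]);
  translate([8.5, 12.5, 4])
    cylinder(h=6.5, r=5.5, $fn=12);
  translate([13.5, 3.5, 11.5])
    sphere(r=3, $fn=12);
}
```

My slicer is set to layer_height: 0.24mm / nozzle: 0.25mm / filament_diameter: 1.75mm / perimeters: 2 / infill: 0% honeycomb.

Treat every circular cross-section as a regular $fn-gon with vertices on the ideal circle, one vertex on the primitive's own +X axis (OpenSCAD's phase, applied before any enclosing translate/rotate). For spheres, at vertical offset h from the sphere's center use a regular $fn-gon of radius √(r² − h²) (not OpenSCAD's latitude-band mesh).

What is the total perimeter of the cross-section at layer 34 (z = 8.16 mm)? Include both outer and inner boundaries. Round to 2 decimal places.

At z = 8.16 mm: the 9.5×7 cube contributes its full rectangle (perimeter 33.00 mm); the r=5.5 cylinder at (8.5, 12.5) gives a regular 12-gon of circumradius 5.5 (constant along its height) (perimeter = 2·12·5.500·sin(180°/12) = 34.16 mm); the sphere at (13.5, 3.5) is absent (|z−center|=3.340 > r=3); Taking the first minus the rest: starting from the 9.5×7 cube, the r=5.5 cylinder at (8.5, 12.5) misses the remaining region (no effect) — boundary = 33.00 mm. Overall, the cross-section is a single solid region. Total boundary length (outer) = 33.00 mm.

33.00 mm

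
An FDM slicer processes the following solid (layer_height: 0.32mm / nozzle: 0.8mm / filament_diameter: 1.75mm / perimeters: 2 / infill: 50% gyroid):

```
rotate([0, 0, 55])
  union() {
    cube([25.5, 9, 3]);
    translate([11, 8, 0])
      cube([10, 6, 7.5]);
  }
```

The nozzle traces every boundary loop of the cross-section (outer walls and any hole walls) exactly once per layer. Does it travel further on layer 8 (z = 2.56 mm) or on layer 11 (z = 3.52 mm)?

Layer 8 (z = 2.56): the cube (footprint 25.5×9) is included at this height (perimeter 69.00 mm); the cube at (11, 8) is present — its section is the full 10×6 rectangle (perimeter 32.00 mm); Taking the union: the regions partially overlap (shared area 10.00 mm²), so the edge portions inside another operand are dropped and the merged outline is re-measured after clipping — boundary = 79.00 mm; (rotated 55° about Z; rotation is an isometry so areas/perimeters/island counts are preserved). So its perimeter = 79.00 mm. Layer 11 (z = 3.52): the cube is absent (z outside [0, 3]); the cube at (11, 8) (footprint 10×6) is included at this height (perimeter 32.00 mm); Taking the union: only the 10×6 cube at (11, 8) is present, so the union is just that shape — boundary = 32.00 mm; (rotated 55° about Z; rotation is an isometry so areas/perimeters/island counts are preserved). So its perimeter = 32.00 mm. Layer 8 is larger (79.00 vs 32.00 mm).

layer 8 (z = 2.56 mm)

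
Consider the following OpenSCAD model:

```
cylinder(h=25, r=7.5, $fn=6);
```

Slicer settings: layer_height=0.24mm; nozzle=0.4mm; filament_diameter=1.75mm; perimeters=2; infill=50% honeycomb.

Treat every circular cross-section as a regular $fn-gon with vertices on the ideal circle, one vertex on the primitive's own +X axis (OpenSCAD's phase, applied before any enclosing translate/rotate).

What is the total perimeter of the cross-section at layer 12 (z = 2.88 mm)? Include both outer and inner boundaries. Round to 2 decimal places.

45.00 mm

At z = 2.88 mm: the r=7.5 cylinder gives a regular 6-gon of circumradius 7.5 (constant along its height) (perimeter = 2·6·7.500·sin(180°/6) = 45.00 mm). Overall, the cross-section is a single solid region. Total boundary length (outer) = 45.00 mm.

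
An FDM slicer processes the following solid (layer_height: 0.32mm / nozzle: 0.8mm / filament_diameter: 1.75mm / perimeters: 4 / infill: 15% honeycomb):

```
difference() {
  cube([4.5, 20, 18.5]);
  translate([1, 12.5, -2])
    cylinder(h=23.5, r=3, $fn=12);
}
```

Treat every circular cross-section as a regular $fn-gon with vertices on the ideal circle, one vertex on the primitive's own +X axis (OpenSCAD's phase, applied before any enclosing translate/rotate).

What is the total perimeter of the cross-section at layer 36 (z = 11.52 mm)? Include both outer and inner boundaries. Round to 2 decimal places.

54.92 mm

At z = 11.52 mm: the cube (footprint 4.5×20) is included at this height (perimeter 49.00 mm); the r=3 cylinder at (1, 12.5) gives a regular 12-gon of circumradius 3 (constant along its height) (perimeter = 2·12·3.000·sin(180°/12) = 18.63 mm); After the difference (first − rest): starting from the 4.5×20 cube, the r=3 cylinder at (1, 12.5) partially overlaps it — only the 19.23 mm² overlap (of its 27.00 mm²) is removed, clipping the outline — boundary = 54.92 mm. Overall, the cross-section is a single solid region. Total boundary length (outer) = 54.92 mm.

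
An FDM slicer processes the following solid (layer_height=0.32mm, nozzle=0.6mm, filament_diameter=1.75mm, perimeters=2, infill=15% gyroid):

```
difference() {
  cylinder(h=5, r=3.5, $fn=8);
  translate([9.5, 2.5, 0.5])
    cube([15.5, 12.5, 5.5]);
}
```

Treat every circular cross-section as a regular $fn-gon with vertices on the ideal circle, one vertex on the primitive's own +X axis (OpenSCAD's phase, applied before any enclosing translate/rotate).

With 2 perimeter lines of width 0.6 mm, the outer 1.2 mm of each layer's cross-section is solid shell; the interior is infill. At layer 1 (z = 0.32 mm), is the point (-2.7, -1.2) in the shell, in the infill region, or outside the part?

shell

At z = 0.32 mm: the r=3.5 cylinder contributes a regular 8-gon of circumradius 3.5; the cube at (9.5, 2.5) is not intersected at this z (z outside [0.5, 6]); After the difference (first − rest): none of the subtracted shapes is present at this height, so the r=3.5 cylinder is unchanged — 1 connected region. Overall, the cross-section is a single solid region. The nearest boundary edge runs (-3.50, 0.00)→(-2.47, -2.47); distance from the point to it = 0.28 mm. The point is inside the cross-section, 0.28 mm from the nearest boundary — within the 1.2 mm shell band (2 × 0.6).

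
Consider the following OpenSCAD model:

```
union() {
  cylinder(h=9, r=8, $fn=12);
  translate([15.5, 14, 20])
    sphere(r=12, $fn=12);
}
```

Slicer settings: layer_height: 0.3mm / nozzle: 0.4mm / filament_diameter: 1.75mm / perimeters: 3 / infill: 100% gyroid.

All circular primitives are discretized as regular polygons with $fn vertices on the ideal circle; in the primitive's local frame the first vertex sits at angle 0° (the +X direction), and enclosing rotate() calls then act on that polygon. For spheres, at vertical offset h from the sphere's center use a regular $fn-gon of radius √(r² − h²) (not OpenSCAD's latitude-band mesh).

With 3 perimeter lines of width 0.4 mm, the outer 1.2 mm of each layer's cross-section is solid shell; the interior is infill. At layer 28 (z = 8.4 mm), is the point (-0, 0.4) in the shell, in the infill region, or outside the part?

infill

At z = 8.4 mm: the r=8 cylinder contributes a regular 12-gon of circumradius 8; the r=12 sphere at (15.5, 14) slices to a regular 12-gon of circumradius 3.072 (√(r²−h²) with h=11.6 from center); Combining (union): the 2 present regions are separate (no shared area or edge), so areas and boundary lengths simply add and each stays a separate island — 2 connected regions. Overall, the cross-section has 2 separate islands. The nearest boundary edge runs (-4.00, 6.93)→(0.00, 8.00); distance from the point to it = 7.34 mm. (Shell/infill is judged within the island containing the point — the largest one.) The point is inside the cross-section and 7.34 mm from the nearest boundary — more than the 1.2 mm shell width (3 × 0.4), so it's in the infill interior.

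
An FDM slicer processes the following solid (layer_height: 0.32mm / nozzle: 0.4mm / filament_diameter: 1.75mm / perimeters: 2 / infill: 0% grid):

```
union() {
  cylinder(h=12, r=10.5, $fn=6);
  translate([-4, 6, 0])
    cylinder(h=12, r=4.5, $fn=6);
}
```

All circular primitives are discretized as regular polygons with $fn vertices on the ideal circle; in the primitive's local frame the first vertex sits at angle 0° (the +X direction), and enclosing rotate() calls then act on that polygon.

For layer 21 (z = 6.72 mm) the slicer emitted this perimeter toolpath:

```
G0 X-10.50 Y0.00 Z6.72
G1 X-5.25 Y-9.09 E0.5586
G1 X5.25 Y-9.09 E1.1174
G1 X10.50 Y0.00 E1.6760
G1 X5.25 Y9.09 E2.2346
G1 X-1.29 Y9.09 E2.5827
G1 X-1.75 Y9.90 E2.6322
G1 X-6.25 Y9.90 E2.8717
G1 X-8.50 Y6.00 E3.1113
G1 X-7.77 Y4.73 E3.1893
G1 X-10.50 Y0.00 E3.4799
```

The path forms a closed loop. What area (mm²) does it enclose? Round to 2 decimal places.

295.82 mm²

Apply the shoelace formula to the sequence of (X, Y) vertices; enclosed area = 295.82 mm².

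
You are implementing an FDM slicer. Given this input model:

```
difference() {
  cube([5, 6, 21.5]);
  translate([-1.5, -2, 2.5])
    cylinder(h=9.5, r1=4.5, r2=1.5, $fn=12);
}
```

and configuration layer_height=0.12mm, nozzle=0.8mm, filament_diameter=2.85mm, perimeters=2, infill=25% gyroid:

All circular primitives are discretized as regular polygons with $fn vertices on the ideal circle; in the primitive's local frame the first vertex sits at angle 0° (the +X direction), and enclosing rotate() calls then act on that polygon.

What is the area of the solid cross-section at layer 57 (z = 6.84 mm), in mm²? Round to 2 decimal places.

At z = 6.84 mm: the 5×6 cube contributes its full rectangle (area 30.00 mm²); the cone at (-1.5, -2) contributes a regular 12-gon of circumradius 3.129 (interpolated between r1=4.5 and r2=1.5 at t=0.457) (area = (12/2)·3.129²·sin(360°/12) = 29.38 mm²); Subtracting the remaining from the first: starting from the 5×6 cube (30.00 mm²), the cone at (-1.5, -2) partially overlaps it — only the 0.30 mm² overlap (of its 29.38 mm²) is removed, clipping the outline — area = 29.70 mm². Overall, the cross-section is a single solid region. Net area = 29.70 mm².

29.70 mm²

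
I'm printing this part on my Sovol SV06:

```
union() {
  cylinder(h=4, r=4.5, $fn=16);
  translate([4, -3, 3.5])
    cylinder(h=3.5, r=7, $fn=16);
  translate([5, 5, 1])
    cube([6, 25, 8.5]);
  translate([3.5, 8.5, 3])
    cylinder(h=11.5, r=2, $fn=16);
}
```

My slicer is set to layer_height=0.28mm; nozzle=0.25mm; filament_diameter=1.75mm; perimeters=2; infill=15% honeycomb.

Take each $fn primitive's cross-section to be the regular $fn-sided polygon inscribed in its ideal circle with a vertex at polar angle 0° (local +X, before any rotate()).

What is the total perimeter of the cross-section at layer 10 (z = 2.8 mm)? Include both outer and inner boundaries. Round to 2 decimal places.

At z = 2.8 mm: the r=4.5 cylinder contributes a regular 16-gon of circumradius 4.5 (perimeter = 2·16·4.500·sin(180°/16) = 28.09 mm); the cylinder at (4, -3) is absent (z outside [3.5, 7]); the 6×25 cube at (5, 5) contributes its full rectangle (perimeter 62.00 mm); the cylinder at (3.5, 8.5) is not intersected at this z (z outside [3, 14.5]); Taking the union: the 2 present regions are separate (no shared area or edge), so areas and boundary lengths simply add and each stays a separate island — boundary = 90.09 mm. Overall, the cross-section has 2 separate islands. Total boundary length (outer) = 90.09 mm.

90.09 mm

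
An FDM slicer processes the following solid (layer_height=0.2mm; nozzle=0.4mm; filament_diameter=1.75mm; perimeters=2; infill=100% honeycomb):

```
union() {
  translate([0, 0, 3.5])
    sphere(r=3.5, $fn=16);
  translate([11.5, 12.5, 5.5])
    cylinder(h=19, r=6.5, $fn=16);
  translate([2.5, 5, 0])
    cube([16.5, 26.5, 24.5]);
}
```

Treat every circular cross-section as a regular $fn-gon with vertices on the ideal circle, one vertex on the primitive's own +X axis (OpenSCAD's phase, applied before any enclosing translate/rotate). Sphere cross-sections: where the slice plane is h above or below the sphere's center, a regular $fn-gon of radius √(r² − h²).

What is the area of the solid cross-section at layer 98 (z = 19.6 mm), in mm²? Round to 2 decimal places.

437.25 mm²

At z = 19.6 mm: the sphere is not intersected at this z (|z−center|=16.100 > r=3.5); the r=6.5 cylinder at (11.5, 12.5) gives a regular 16-gon of circumradius 6.5 (constant along its height) (area = (16/2)·6.500²·sin(360°/16) = 129.35 mm²); the cube at (2.5, 5) (footprint 16.5×26.5) is included at this height (area 437.25 mm²); Combining (union): the r=6.5 cylinder at (11.5, 12.5) lies entirely inside the 16.5×26.5 cube at (2.5, 5), so the union is just the 16.5×26.5 cube at (2.5, 5) — area = 437.25 mm². Overall, the cross-section is a single solid region. Net area = 437.25 mm².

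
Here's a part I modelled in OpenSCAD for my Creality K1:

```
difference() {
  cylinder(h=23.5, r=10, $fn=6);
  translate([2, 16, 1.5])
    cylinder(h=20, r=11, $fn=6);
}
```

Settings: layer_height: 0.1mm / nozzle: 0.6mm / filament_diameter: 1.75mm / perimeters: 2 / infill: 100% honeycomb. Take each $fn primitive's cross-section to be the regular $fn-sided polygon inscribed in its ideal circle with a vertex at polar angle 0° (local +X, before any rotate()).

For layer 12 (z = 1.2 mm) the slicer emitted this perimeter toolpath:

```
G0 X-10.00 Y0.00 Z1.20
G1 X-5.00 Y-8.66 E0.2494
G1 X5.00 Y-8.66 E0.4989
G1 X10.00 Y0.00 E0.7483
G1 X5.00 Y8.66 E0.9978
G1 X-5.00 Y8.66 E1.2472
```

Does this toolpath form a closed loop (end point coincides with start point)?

Start point (G0): (-10.00, 0.00). End point (last G1): the path does not return to the start — open.

no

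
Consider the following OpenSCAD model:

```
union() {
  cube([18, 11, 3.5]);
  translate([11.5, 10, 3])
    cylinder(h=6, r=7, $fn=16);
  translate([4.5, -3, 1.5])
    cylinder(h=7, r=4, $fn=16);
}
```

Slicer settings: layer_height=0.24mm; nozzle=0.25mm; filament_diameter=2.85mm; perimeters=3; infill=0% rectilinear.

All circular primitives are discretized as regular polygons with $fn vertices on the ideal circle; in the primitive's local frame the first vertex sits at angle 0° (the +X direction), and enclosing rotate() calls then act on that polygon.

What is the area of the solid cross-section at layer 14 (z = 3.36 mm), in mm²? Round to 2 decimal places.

305.90 mm²

At z = 3.36 mm: the 18×11 cube contributes its full rectangle (area 198.00 mm²); the cylinder at (11.5, 10): section is a regular 16-gon, circumradius r=7 (area = (16/2)·7.000²·sin(360°/16) = 150.01 mm²); the r=4 cylinder at (4.5, -3) gives a regular 16-gon of circumradius 4 (constant along its height) (area = (16/2)·4.000²·sin(360°/16) = 48.98 mm²); Combining (union): the regions partially overlap — summed areas 397.00 mm² minus the doubly-counted overlap 91.10 mm² gives 305.90 mm² — area = 305.90 mm². Overall, the cross-section is a single solid region. Net area = 305.90 mm².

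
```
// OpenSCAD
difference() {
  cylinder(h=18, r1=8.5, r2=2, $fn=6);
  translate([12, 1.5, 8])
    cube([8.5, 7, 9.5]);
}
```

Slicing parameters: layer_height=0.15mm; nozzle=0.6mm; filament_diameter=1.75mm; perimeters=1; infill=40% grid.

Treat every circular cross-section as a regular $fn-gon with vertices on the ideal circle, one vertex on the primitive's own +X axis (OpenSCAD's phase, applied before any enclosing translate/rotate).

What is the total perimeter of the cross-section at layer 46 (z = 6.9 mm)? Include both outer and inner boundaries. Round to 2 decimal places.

At z = 6.9 mm: the cone contributes a regular 6-gon of circumradius 6.008 (interpolated between r1=8.5 and r2=2 at t=0.383) (perimeter = 2·6·6.008·sin(180°/6) = 36.05 mm); the cube at (12, 1.5) is absent (z outside [8, 17.5]); Taking the first minus the rest: none of the subtracted shapes is present at this height, so the cone is unchanged — boundary = 36.05 mm. Overall, the cross-section is a single solid region. Total boundary length (outer) = 36.05 mm.

36.05 mm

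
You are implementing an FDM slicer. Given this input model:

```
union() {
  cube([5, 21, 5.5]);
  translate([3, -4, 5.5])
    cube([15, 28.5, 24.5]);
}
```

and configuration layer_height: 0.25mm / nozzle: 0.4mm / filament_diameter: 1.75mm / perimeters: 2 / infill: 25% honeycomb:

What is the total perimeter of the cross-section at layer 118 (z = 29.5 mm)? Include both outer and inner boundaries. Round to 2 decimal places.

87.00 mm

At z = 29.5 mm: the cube does not reach this height (z outside [0, 5.5]); the 15×28.5 cube at (3, -4) contributes its full rectangle (perimeter 87.00 mm); Combining (union): only the 15×28.5 cube at (3, -4) is present, so the union is just that shape — boundary = 87.00 mm. Overall, the cross-section is a single solid region. Total boundary length (outer) = 87.00 mm.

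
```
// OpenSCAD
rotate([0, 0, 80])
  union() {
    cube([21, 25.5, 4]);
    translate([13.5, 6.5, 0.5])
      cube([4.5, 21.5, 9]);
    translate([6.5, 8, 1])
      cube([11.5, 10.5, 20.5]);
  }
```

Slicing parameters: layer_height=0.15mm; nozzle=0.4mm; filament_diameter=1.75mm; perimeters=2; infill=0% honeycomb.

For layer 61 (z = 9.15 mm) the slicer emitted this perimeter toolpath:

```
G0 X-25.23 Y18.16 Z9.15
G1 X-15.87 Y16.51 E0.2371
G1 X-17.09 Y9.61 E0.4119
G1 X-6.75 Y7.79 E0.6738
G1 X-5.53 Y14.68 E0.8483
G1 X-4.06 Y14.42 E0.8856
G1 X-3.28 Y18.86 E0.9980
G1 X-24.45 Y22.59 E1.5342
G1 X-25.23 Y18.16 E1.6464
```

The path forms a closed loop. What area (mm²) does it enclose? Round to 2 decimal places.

170.29 mm²

Apply the shoelace formula to the sequence of (X, Y) vertices; enclosed area = 170.29 mm².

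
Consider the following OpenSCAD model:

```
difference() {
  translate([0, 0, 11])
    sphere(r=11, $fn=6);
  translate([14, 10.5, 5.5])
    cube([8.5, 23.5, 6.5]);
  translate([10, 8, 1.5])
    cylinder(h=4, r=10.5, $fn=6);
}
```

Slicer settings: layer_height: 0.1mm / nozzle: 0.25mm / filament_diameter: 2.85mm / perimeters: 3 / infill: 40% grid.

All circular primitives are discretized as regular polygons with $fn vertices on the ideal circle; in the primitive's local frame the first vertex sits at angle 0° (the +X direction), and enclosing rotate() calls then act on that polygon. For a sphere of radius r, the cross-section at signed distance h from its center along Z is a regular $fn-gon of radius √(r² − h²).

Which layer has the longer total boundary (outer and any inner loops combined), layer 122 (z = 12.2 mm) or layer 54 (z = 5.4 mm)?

Layer 122 (z = 12.2): the sphere: section is a regular 6-gon, circumradius = √(r²−h²) = √(11²−1.2²) = 10.934 (perimeter = 2·6·10.934·sin(180°/6) = 65.61 mm); the cube at (14, 10.5) is absent (z outside [5.5, 12]); the cylinder at (10, 8) is not intersected at this z (z outside [1.5, 5.5]); Subtracting the remaining from the first: none of the subtracted shapes is present at this height, so the r=11 sphere is unchanged — boundary = 65.61 mm. So its perimeter = 65.61 mm. Layer 54 (z = 5.4): the sphere: section is a regular 6-gon, circumradius = √(r²−h²) = √(11²−5.6²) = 9.468 (perimeter = 2·6·9.468·sin(180°/6) = 56.81 mm); the cube at (14, 10.5) does not reach this height (z outside [5.5, 12]); the cylinder at (10, 8): section is a regular 6-gon, circumradius r=10.5 (perimeter = 2·6·10.500·sin(180°/6) = 63.00 mm); After the difference (first − rest): starting from the r=11 sphere, the r=10.5 cylinder at (10, 8) partially overlaps it — only the 48.99 mm² overlap (of its 286.44 mm²) is removed, clipping the outline — boundary = 55.77 mm. So its perimeter = 55.77 mm. Layer 122 is larger (65.61 vs 55.77 mm).

layer 122 (z = 12.2 mm)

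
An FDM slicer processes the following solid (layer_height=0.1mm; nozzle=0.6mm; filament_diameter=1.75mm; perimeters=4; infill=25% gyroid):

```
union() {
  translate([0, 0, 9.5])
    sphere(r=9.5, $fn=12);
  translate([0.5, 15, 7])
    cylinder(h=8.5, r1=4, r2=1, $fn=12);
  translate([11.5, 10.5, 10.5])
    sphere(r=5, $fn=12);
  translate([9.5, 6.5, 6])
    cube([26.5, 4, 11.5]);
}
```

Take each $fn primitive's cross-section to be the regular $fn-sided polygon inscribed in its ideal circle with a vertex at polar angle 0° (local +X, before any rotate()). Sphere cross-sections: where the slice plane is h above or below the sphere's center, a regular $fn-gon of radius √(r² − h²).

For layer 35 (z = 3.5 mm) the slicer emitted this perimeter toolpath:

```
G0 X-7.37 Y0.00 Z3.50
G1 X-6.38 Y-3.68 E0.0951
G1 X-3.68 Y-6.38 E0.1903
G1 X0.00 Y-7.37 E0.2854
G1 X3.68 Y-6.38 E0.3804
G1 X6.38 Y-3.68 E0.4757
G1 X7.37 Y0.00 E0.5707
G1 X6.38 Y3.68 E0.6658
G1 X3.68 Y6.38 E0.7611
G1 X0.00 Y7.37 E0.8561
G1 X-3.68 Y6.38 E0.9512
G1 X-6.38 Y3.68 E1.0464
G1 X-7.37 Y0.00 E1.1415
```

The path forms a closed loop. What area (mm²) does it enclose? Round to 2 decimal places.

162.81 mm²

Apply the shoelace formula to the sequence of (X, Y) vertices; enclosed area = 162.81 mm².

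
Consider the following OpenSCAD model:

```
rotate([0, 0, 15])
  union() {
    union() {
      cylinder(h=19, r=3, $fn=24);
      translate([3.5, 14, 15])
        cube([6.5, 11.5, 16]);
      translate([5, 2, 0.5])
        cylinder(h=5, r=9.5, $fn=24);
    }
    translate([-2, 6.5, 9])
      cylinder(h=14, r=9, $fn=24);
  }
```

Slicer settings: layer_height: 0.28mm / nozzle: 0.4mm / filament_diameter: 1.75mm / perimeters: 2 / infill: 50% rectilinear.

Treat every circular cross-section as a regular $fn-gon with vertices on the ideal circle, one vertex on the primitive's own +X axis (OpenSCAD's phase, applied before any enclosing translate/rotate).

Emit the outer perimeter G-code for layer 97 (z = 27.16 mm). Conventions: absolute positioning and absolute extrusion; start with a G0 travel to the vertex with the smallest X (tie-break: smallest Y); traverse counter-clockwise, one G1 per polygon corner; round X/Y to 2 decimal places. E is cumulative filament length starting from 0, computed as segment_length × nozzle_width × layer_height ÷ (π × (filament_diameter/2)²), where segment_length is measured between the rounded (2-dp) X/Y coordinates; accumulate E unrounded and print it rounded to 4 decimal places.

G0 X-3.22 Y25.54 Z27.16
G1 X-0.24 Y14.43 E0.5356
G1 X6.04 Y16.11 E0.8383
G1 X3.06 Y27.22 E1.3739
G1 X-3.22 Y25.54 E1.6766

At z = 27.16 mm: the cylinder does not reach this height (z outside [0, 19]); the cube at (3.5, 14) is present — its section is the full 6.5×11.5 rectangle; the cylinder at (5, 2) is absent (z outside [0.5, 5.5]); Combining (union): only the 6.5×11.5 cube at (3.5, 14) is present, so the union is just that shape — 1 connected region; the cylinder at (-2, 6.5) does not reach this height (z outside [9, 23]); Taking the union: only that combined region is present, so the union is just that shape — 1 connected region; (rotated 15° about Z; rotation is an isometry so areas/perimeters/island counts are preserved). The outline is a single polygon with 4 vertices. Extrusion per mm of travel: 0.4 × 0.28 / (π × 0.875²) = 0.046564. Accumulating E over each segment gives final E = 1.6766.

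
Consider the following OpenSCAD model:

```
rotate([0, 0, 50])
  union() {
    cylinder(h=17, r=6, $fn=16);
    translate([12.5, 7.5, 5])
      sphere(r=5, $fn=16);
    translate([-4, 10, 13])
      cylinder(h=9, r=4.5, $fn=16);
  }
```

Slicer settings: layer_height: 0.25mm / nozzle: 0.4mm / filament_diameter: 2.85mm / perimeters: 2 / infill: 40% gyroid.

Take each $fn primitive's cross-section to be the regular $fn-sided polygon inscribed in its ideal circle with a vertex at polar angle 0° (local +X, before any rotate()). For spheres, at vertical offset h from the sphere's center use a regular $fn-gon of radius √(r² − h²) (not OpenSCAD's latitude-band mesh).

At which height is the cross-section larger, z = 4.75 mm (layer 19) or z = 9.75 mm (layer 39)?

Layer 19 (z = 4.75): the r=6 cylinder gives a regular 16-gon of circumradius 6 (constant along its height) (area = (16/2)·6.000²·sin(360°/16) = 110.21 mm²); the r=5 sphere at (12.5, 7.5) contributes a regular 16-gon of circumradius √(5²−0.25²) = 4.994 (area = (16/2)·4.994²·sin(360°/16) = 76.35 mm²); the cylinder at (-4, 10) is absent (z outside [13, 22]); Taking the union: the 2 present regions are separate (no shared area or edge), so areas and boundary lengths simply add and each stays a separate island — area = 186.56 mm²; (rotated 50° about Z; rotation is an isometry so areas/perimeters/island counts are preserved). So its area = 186.56 mm². Layer 39 (z = 9.75): the cylinder: section is a regular 16-gon, circumradius r=6 (area = (16/2)·6.000²·sin(360°/16) = 110.21 mm²); the r=5 sphere at (12.5, 7.5) contributes a regular 16-gon of circumradius √(5²−4.75²) = 1.561 (area = (16/2)·1.561²·sin(360°/16) = 7.46 mm²); the cylinder at (-4, 10) does not reach this height (z outside [13, 22]); Taking the union: the 2 present regions are separate (no shared area or edge), so areas and boundary lengths simply add and each stays a separate island — area = 117.68 mm²; (rotated 50° about Z; rotation is an isometry so areas/perimeters/island counts are preserved). So its area = 117.68 mm². Layer 19 is larger (186.56 vs 117.68 mm²).

layer 19 (z = 4.75 mm)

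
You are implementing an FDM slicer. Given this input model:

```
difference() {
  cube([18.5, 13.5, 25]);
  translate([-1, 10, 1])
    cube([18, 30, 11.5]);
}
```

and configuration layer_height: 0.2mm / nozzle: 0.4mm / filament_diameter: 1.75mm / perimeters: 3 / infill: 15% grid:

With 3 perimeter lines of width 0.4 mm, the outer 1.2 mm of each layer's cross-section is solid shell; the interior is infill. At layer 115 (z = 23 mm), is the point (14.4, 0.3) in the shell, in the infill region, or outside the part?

At z = 23 mm: the 18.5×13.5 cube contributes its full rectangle; the cube at (-1, 10) is not intersected at this z (z outside [1, 12.5]); Taking the first minus the rest: none of the subtracted shapes is present at this height, so the 18.5×13.5 cube is unchanged — 1 connected region. Overall, the cross-section is a single solid region. The nearest boundary edge runs (0.00, 0.00)→(18.50, 0.00); distance from the point to it = 0.30 mm. The point is inside the cross-section, 0.30 mm from the nearest boundary — within the 1.2 mm shell band (3 × 0.4).

shell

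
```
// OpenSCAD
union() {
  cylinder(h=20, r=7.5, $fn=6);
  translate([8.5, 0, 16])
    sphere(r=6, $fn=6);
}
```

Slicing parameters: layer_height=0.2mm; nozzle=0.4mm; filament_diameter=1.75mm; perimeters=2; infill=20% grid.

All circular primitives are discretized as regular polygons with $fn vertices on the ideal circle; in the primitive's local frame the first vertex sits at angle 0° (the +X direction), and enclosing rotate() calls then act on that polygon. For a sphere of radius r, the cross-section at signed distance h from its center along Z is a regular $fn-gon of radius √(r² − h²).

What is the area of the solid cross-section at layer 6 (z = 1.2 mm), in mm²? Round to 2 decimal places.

146.14 mm²

At z = 1.2 mm: the r=7.5 cylinder contributes a regular 6-gon of circumradius 7.5 (area = (6/2)·7.500²·sin(360°/6) = 146.14 mm²); the sphere at (8.5, 0) is absent (|z−center|=14.800 > r=6); Merging all regions: only the r=7.5 cylinder is present, so the union is just that shape — area = 146.14 mm². Overall, the cross-section is a single solid region. Net area = 146.14 mm².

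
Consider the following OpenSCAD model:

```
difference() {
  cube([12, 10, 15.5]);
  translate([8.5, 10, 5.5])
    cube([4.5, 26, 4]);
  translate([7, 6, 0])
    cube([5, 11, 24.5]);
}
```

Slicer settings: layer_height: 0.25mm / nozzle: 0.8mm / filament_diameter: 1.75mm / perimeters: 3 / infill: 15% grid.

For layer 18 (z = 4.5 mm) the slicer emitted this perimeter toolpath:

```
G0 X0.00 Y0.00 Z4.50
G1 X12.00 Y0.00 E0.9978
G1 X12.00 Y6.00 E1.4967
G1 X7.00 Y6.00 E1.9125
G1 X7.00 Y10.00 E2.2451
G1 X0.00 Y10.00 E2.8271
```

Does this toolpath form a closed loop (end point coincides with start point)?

no

Start point (G0): (0.00, 0.00). End point (last G1): the path does not return to the start — open.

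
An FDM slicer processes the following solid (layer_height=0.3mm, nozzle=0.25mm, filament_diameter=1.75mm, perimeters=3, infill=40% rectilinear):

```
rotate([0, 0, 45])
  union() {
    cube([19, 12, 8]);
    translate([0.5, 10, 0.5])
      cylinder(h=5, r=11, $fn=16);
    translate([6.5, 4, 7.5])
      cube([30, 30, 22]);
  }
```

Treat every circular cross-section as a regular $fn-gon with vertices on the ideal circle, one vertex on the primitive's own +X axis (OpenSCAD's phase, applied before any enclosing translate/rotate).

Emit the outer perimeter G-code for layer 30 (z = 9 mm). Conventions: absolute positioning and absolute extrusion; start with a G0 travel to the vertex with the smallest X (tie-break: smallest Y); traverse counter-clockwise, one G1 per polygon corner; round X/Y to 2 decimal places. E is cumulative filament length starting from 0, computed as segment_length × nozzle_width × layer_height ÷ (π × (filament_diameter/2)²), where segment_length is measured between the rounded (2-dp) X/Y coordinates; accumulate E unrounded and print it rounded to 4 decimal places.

G0 X-19.45 Y28.64 Z9.00
G1 X1.77 Y7.42 E0.9357
G1 X22.98 Y28.64 E1.8713
G1 X1.77 Y49.85 E2.8066
G1 X-19.45 Y28.64 E3.7421

At z = 9 mm: the cube does not reach this height (z outside [0, 8]); the cylinder at (0.5, 10) is absent (z outside [0.5, 5.5]); the 30×30 cube at (6.5, 4) contributes its full rectangle; Combining (union): only the 30×30 cube at (6.5, 4) is present, so the union is just that shape — 1 connected region; (whole slice rotated 45° about Z — lengths, areas and connectivity unchanged). The outline is a single polygon with 4 vertices. Extrusion per mm of travel: 0.25 × 0.3 / (π × 0.875²) = 0.031181. Accumulating E over each segment gives final E = 3.7421.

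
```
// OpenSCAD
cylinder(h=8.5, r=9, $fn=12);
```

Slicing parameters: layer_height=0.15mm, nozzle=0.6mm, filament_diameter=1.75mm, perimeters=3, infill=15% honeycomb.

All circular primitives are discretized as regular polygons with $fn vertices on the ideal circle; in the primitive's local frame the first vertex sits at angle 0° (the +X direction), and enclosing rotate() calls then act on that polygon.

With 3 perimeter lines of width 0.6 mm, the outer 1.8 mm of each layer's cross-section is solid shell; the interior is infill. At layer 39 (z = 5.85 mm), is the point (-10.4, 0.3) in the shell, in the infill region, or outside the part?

outside

At z = 5.85 mm: the r=9 cylinder contributes a regular 12-gon of circumradius 9. Overall, the cross-section is a single solid region. The nearest boundary edge runs (-7.79, 4.50)→(-9.00, 0.00); distance from the point to it = 1.43 mm. The point is not inside any of the regions above, so it lies outside the cross-section (1.43 mm from the nearest boundary).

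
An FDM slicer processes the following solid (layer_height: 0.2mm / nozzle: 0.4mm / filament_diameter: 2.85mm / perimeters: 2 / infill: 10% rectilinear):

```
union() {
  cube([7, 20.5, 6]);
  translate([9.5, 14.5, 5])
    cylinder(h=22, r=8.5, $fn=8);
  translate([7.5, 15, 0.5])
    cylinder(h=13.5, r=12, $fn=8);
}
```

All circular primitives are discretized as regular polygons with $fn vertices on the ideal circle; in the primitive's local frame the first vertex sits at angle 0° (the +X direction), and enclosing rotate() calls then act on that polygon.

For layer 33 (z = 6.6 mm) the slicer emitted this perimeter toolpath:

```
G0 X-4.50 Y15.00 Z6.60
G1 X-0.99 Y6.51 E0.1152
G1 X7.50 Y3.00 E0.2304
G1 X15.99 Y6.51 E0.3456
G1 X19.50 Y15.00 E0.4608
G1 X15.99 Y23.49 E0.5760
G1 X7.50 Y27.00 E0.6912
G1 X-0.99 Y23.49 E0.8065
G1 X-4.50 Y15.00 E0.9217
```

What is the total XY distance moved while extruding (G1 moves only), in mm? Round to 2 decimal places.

73.50 mm

Sum the Euclidean lengths of each G1 segment: total = 73.50 mm.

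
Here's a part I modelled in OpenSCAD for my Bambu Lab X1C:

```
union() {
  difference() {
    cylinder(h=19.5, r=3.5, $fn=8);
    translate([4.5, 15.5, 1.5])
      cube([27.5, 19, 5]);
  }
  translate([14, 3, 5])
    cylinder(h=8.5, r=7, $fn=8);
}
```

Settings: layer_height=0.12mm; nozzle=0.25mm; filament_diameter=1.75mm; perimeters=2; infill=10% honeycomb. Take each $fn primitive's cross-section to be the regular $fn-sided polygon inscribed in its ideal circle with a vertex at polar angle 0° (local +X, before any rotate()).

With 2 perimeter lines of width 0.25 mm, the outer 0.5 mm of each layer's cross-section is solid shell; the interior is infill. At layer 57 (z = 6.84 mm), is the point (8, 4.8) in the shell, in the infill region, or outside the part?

shell

At z = 6.84 mm: the r=3.5 cylinder contributes a regular 8-gon of circumradius 3.5; the cube at (4.5, 15.5) does not reach this height (z outside [1.5, 6.5]); Taking the first minus the rest: none of the subtracted shapes is present at this height, so the r=3.5 cylinder is unchanged — 1 connected region; the cylinder at (14, 3): section is a regular 8-gon, circumradius r=7; Taking the union: the 2 present regions are separate (no shared area or edge), so areas and boundary lengths simply add and each stays a separate island — 2 connected regions. Overall, the cross-section has 2 separate islands. The nearest boundary edge runs (7.00, 3.00)→(9.05, 7.95); distance from the point to it = 0.24 mm. (Shell/infill is judged within the island containing the point — the largest one.) The point is inside the cross-section, 0.24 mm from the nearest boundary — within the 0.5 mm shell band (2 × 0.25).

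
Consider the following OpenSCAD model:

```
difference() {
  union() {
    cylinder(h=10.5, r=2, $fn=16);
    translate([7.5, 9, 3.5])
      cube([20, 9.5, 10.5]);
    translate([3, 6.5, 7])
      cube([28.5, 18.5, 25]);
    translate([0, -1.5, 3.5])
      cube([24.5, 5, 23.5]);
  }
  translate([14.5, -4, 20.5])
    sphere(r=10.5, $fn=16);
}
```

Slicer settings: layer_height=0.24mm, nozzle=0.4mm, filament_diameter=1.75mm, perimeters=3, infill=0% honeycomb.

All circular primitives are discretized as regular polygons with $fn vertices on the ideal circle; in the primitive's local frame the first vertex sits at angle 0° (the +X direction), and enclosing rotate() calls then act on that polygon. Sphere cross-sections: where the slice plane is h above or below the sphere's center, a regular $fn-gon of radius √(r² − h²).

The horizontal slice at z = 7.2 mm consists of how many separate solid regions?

At z = 7.2 mm: the r=2 cylinder contributes a regular 16-gon of circumradius 2; the cube at (7.5, 9) is present — its section is the full 20×9.5 rectangle; the cube at (3, 6.5) (footprint 28.5×18.5) is included at this height; the cube at (0, -1.5) is present — its section is the full 24.5×5 rectangle; Taking the union: the regions partially overlap (shared area 195.71 mm²), so overlapping operands fuse into one piece — 2 connected regions; the sphere at (14.5, -4) does not reach this height (|z−center|=13.300 > r=10.5); After the difference (first − rest): none of the subtracted shapes is present at this height, so that combined region is unchanged — 2 connected regions. The result has 2 disconnected regions.

2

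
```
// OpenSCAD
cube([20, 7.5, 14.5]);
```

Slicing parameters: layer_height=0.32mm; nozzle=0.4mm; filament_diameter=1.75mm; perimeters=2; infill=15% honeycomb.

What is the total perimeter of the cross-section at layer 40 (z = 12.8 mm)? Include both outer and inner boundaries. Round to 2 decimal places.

At z = 12.8 mm: the 20×7.5 cube contributes its full rectangle (perimeter 55.00 mm). Overall, the cross-section is a single solid region. Total boundary length (outer) = 55.00 mm.

55.00 mm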